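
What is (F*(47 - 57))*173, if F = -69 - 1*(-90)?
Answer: -36330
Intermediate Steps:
F = 21 (F = -69 + 90 = 21)
(F*(47 - 57))*173 = (21*(47 - 57))*173 = (21*(-10))*173 = -210*173 = -36330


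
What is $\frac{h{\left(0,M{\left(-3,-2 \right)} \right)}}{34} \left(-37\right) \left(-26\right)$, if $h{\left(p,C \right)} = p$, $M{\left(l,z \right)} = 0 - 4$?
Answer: $0$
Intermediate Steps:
$M{\left(l,z \right)} = -4$ ($M{\left(l,z \right)} = 0 - 4 = -4$)
$\frac{h{\left(0,M{\left(-3,-2 \right)} \right)}}{34} \left(-37\right) \left(-26\right) = \frac{0}{34} \left(-37\right) \left(-26\right) = 0 \cdot \frac{1}{34} \left(-37\right) \left(-26\right) = 0 \left(-37\right) \left(-26\right) = 0 \left(-26\right) = 0$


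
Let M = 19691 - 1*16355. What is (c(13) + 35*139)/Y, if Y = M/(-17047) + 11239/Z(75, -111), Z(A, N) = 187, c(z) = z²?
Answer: 16047329826/190967401 ≈ 84.032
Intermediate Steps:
M = 3336 (M = 19691 - 16355 = 3336)
Y = 190967401/3187789 (Y = 3336/(-17047) + 11239/187 = 3336*(-1/17047) + 11239*(1/187) = -3336/17047 + 11239/187 = 190967401/3187789 ≈ 59.906)
(c(13) + 35*139)/Y = (13² + 35*139)/(190967401/3187789) = (169 + 4865)*(3187789/190967401) = 5034*(3187789/190967401) = 16047329826/190967401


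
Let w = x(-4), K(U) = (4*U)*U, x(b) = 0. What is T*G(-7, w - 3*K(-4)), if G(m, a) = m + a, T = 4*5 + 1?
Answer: -4179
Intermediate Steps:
K(U) = 4*U²
T = 21 (T = 20 + 1 = 21)
w = 0
G(m, a) = a + m
T*G(-7, w - 3*K(-4)) = 21*((0 - 12*(-4)²) - 7) = 21*((0 - 12*16) - 7) = 21*((0 - 3*64) - 7) = 21*((0 - 192) - 7) = 21*(-192 - 7) = 21*(-199) = -4179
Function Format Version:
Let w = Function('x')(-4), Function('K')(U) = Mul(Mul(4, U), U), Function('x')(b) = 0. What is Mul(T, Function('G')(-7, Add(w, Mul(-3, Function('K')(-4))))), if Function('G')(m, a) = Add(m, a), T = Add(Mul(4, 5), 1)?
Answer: -4179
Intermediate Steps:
Function('K')(U) = Mul(4, Pow(U, 2))
T = 21 (T = Add(20, 1) = 21)
w = 0
Function('G')(m, a) = Add(a, m)
Mul(T, Function('G')(-7, Add(w, Mul(-3, Function('K')(-4))))) = Mul(21, Add(Add(0, Mul(-3, Mul(4, Pow(-4, 2)))), -7)) = Mul(21, Add(Add(0, Mul(-3, Mul(4, 16))), -7)) = Mul(21, Add(Add(0, Mul(-3, 64)), -7)) = Mul(21, Add(Add(0, -192), -7)) = Mul(21, Add(-192, -7)) = Mul(21, -199) = -4179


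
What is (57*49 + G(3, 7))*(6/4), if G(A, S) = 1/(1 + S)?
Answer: 67035/16 ≈ 4189.7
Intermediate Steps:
(57*49 + G(3, 7))*(6/4) = (57*49 + 1/(1 + 7))*(6/4) = (2793 + 1/8)*(6*(1/4)) = (2793 + 1/8)*(3/2) = (22345/8)*(3/2) = 67035/16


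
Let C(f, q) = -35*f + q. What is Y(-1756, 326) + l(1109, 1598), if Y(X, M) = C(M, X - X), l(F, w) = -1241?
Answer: -12651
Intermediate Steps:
C(f, q) = q - 35*f
Y(X, M) = -35*M (Y(X, M) = (X - X) - 35*M = 0 - 35*M = -35*M)
Y(-1756, 326) + l(1109, 1598) = -35*326 - 1241 = -11410 - 1241 = -12651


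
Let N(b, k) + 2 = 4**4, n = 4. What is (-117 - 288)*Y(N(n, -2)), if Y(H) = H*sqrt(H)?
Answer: -102870*sqrt(254) ≈ -1.6395e+6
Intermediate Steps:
N(b, k) = 254 (N(b, k) = -2 + 4**4 = -2 + 256 = 254)
Y(H) = H**(3/2)
(-117 - 288)*Y(N(n, -2)) = (-117 - 288)*254**(3/2) = -102870*sqrt(254)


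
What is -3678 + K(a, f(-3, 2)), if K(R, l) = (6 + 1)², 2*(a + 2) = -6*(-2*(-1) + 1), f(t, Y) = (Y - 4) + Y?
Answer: -3629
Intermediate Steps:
f(t, Y) = -4 + 2*Y (f(t, Y) = (-4 + Y) + Y = -4 + 2*Y)
a = -11 (a = -2 + (-6*(-2*(-1) + 1))/2 = -2 + (-6*(2 + 1))/2 = -2 + (-6*3)/2 = -2 + (½)*(-18) = -2 - 9 = -11)
K(R, l) = 49 (K(R, l) = 7² = 49)
-3678 + K(a, f(-3, 2)) = -3678 + 49 = -3629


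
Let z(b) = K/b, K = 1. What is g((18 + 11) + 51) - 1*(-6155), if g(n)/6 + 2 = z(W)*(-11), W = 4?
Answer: 12253/2 ≈ 6126.5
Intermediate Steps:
z(b) = 1/b
g(n) = -57/2 (g(n) = -12 + 6*(-11/4) = -12 - 33/2 = -57/2)
g((18 + 11) + 51) - 1*(-6155) = -57/2 - 1*(-6155) = -57/2 + 6155 = 12253/2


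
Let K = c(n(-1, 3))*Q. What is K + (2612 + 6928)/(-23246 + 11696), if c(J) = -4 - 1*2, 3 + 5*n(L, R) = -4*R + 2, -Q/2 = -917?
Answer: -4236858/385 ≈ -11005.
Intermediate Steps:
Q = 1834 (Q = -2*(-917) = 1834)
n(L, R) = -⅕ - 4*R/5 (n(L, R) = -⅗ + (-4*R + 2)/5 = -⅗ + (2 - 4*R)/5 = -⅗ + (⅖ - 4*R/5) = -⅕ - 4*R/5)
c(J) = -6 (c(J) = -4 - 2 = -6)
K = -11004 (K = -6*1834 = -11004)
K + (2612 + 6928)/(-23246 + 11696) = -11004 + (2612 + 6928)/(-23246 + 11696) = -11004 + 9540/(-11550) = -11004 + 9540*(-1/11550) = -11004 - 318/385 = -4236858/385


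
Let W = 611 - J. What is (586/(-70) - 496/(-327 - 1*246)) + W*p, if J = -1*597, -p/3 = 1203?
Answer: -87433372489/20055 ≈ -4.3597e+6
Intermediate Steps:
p = -3609 (p = -3*1203 = -3609)
J = -597
W = 1208 (W = 611 - 1*(-597) = 611 + 597 = 1208)
(586/(-70) - 496/(-327 - 1*246)) + W*p = (586/(-70) - 496/(-327 - 1*246)) + 1208*(-3609) = (586*(-1/70) - 496/(-327 - 246)) - 4359672 = (-293/35 - 496/(-573)) - 4359672 = (-293/35 - 496*(-1/573)) - 4359672 = (-293/35 + 496/573) - 4359672 = -150529/20055 - 4359672 = -87433372489/20055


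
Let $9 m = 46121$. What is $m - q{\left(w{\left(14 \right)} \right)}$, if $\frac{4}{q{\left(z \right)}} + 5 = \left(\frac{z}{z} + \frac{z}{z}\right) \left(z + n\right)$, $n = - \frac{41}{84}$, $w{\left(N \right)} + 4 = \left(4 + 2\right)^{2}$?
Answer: $\frac{112395365}{21933} \approx 5124.5$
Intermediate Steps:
$w{\left(N \right)} = 32$ ($w{\left(N \right)} = -4 + \left(4 + 2\right)^{2} = -4 + 6^{2} = -4 + 36 = 32$)
$n = - \frac{41}{84}$ ($n = \left(-41\right) \frac{1}{84} = - \frac{41}{84} \approx -0.4881$)
$m = \frac{46121}{9}$ ($m = \frac{1}{9} \cdot 46121 = \frac{46121}{9} \approx 5124.6$)
$q{\left(z \right)} = \frac{4}{- \frac{251}{42} + 2 z}$ ($q{\left(z \right)} = \frac{4}{-5 + \left(\frac{z}{z} + \frac{z}{z}\right) \left(z - \frac{41}{84}\right)} = \frac{4}{-5 + \left(1 + 1\right) \left(- \frac{41}{84} + z\right)} = \frac{4}{-5 + 2 \left(- \frac{41}{84} + z\right)} = \frac{4}{-5 + \left(- \frac{41}{42} + 2 z\right)} = \frac{4}{- \frac{251}{42} + 2 z}$)
$m - q{\left(w{\left(14 \right)} \right)} = \frac{46121}{9} - \frac{168}{-251 + 84 \cdot 32} = \frac{46121}{9} - \frac{168}{-251 + 2688} = \frac{46121}{9} - \frac{168}{2437} = \frac{112395365}{21933}$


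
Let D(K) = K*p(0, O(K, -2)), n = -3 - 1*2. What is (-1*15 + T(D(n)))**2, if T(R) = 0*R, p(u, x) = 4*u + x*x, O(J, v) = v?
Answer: 225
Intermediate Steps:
n = -5 (n = -3 - 2 = -5)
p(u, x) = x**2 + 4*u (p(u, x) = 4*u + x**2 = x**2 + 4*u)
D(K) = 4*K (D(K) = K*((-2)**2 + 4*0) = K*(4 + 0) = K*4 = 4*K)
T(R) = 0
(-1*15 + T(D(n)))**2 = (-1*15 + 0)**2 = (-15 + 0)**2 = (-15)**2 = 225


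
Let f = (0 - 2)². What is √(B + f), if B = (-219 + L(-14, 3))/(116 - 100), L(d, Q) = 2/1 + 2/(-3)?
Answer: I*√1383/12 ≈ 3.0991*I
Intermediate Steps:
L(d, Q) = 4/3 (L(d, Q) = 2*1 + 2*(-⅓) = 2 - ⅔ = 4/3)
B = -653/48 (B = (-219 + 4/3)/(116 - 100) = -653/3/16 = -653/3*1/16 = -653/48 ≈ -13.604)
f = 4 (f = (-2)² = 4)
√(B + f) = √(-653/48 + 4) = √(-461/48) = I*√1383/12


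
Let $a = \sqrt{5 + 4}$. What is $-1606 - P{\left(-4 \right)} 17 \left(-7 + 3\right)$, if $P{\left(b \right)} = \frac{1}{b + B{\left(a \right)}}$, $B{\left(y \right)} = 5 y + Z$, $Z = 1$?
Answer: $- \frac{4801}{3} \approx -1600.3$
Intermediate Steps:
$a = 3$ ($a = \sqrt{9} = 3$)
$B{\left(y \right)} = 1 + 5 y$ ($B{\left(y \right)} = 5 y + 1 = 1 + 5 y$)
$P{\left(b \right)} = \frac{1}{16 + b}$ ($P{\left(b \right)} = \frac{1}{b + \left(1 + 5 \cdot 3\right)} = \frac{1}{b + \left(1 + 15\right)} = \frac{1}{b + 16} = \frac{1}{16 + b}$)
$-1606 - P{\left(-4 \right)} 17 \left(-7 + 3\right) = -1606 - \frac{1}{16 - 4} \cdot 17 \left(-7 + 3\right) = -1606 - \frac{1}{12} \cdot 17 \left(-4\right) = -1606 - \frac{17}{12} \left(-4\right) = -1606 - - \frac{17}{3} = -1606 + \frac{17}{3} = - \frac{4801}{3}$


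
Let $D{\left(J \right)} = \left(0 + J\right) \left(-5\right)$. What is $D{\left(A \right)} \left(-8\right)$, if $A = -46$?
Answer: $-1840$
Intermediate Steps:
$D{\left(J \right)} = - 5 J$ ($D{\left(J \right)} = J \left(-5\right) = - 5 J$)
$D{\left(A \right)} \left(-8\right) = \left(-5\right) \left(-46\right) \left(-8\right) = 230 \left(-8\right) = -1840$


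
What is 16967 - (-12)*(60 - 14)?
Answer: 17519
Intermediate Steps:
16967 - (-12)*(60 - 14) = 16967 - (-12)*46 = 16967 - 1*(-552) = 16967 + 552 = 17519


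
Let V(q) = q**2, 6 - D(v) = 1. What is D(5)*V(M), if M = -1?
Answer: 5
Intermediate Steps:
D(v) = 5 (D(v) = 6 - 1*1 = 6 - 1 = 5)
D(5)*V(M) = 5*(-1)**2 = 5*1 = 5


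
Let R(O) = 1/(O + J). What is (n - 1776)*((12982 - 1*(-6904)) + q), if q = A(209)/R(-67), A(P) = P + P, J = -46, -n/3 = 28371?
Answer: 2376240372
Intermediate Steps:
n = -85113 (n = -3*28371 = -85113)
R(O) = 1/(-46 + O) (R(O) = 1/(O - 46) = 1/(-46 + O))
A(P) = 2*P
q = -47234 (q = (2*209)/(1/(-46 - 67)) = 418/(1/(-113)) = 418/(-1/113) = 418*(-113) = -47234)
(n - 1776)*((12982 - 1*(-6904)) + q) = (-85113 - 1776)*((12982 - 1*(-6904)) - 47234) = -86889*((12982 + 6904) - 47234) = -86889*(19886 - 47234) = -86889*(-27348) = 2376240372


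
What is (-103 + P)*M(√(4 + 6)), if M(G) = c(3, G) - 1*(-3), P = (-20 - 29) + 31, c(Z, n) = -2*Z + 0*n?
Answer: 363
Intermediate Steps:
c(Z, n) = -2*Z (c(Z, n) = -2*Z + 0 = -2*Z)
P = -18 (P = -49 + 31 = -18)
M(G) = -3 (M(G) = -2*3 - 1*(-3) = -6 + 3 = -3)
(-103 + P)*M(√(4 + 6)) = (-103 - 18)*(-3) = -121*(-3) = 363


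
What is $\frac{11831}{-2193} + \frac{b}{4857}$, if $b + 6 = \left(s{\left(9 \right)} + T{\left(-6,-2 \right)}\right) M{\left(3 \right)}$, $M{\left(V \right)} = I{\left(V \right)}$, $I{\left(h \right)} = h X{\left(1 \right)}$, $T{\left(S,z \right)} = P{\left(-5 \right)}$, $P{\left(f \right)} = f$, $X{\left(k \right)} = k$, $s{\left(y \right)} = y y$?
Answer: $- \frac{18992107}{3550467} \approx -5.3492$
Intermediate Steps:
$s{\left(y \right)} = y^{2}$
$T{\left(S,z \right)} = -5$
$I{\left(h \right)} = h$ ($I{\left(h \right)} = h 1 = h$)
$M{\left(V \right)} = V$
$b = 222$ ($b = -6 + \left(9^{2} - 5\right) 3 = -6 + \left(81 - 5\right) 3 = -6 + 76 \cdot 3 = -6 + 228 = 222$)
$\frac{11831}{-2193} + \frac{b}{4857} = \frac{11831}{-2193} + \frac{222}{4857} = 11831 \left(- \frac{1}{2193}\right) + 222 \cdot \frac{1}{4857} = - \frac{11831}{2193} + \frac{74}{1619} = - \frac{18992107}{3550467}$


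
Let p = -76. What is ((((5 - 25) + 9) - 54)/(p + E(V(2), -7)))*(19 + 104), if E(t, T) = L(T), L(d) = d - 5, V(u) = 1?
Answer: 7995/88 ≈ 90.852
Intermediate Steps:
L(d) = -5 + d
E(t, T) = -5 + T
((((5 - 25) + 9) - 54)/(p + E(V(2), -7)))*(19 + 104) = ((((5 - 25) + 9) - 54)/(-76 + (-5 - 7)))*(19 + 104) = (((-20 + 9) - 54)/(-76 - 12))*123 = ((-11 - 54)/(-88))*123 = -65*(-1/88)*123 = (65/88)*123 = 7995/88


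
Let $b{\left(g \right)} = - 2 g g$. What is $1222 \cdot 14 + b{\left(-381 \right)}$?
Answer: $-273214$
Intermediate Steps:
$b{\left(g \right)} = - 2 g^{2}$
$1222 \cdot 14 + b{\left(-381 \right)} = 1222 \cdot 14 - 2 \left(-381\right)^{2} = 17108 - 290322 = -273214$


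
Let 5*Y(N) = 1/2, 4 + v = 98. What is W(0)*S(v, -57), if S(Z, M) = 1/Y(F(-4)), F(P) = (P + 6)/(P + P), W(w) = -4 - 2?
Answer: -60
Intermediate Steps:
v = 94 (v = -4 + 98 = 94)
W(w) = -6
F(P) = (6 + P)/(2*P) (F(P) = (6 + P)/((2*P)) = (6 + P)*(1/(2*P)) = (6 + P)/(2*P))
Y(N) = 1/10 (Y(N) = (1/5)/2 = (1/5)*(1/2) = 1/10)
S(Z, M) = 10 (S(Z, M) = 1/(1/10) = 10)
W(0)*S(v, -57) = -6*10 = -60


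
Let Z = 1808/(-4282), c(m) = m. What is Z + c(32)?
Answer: 67608/2141 ≈ 31.578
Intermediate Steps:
Z = -904/2141 (Z = 1808*(-1/4282) = -904/2141 ≈ -0.42223)
Z + c(32) = -904/2141 + 32 = 67608/2141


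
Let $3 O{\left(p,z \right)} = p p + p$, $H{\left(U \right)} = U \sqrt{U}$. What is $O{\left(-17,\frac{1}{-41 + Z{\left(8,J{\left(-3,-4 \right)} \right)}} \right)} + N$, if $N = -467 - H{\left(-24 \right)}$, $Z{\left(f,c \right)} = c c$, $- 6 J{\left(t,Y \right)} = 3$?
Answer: $- \frac{1129}{3} + 48 i \sqrt{6} \approx -376.33 + 117.58 i$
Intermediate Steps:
$J{\left(t,Y \right)} = - \frac{1}{2}$ ($J{\left(t,Y \right)} = \left(- \frac{1}{6}\right) 3 = - \frac{1}{2}$)
$Z{\left(f,c \right)} = c^{2}$
$H{\left(U \right)} = U^{\frac{3}{2}}$
$O{\left(p,z \right)} = \frac{p}{3} + \frac{p^{2}}{3}$ ($O{\left(p,z \right)} = \frac{p p + p}{3} = \frac{p^{2} + p}{3} = \frac{p + p^{2}}{3} = \frac{p}{3} + \frac{p^{2}}{3}$)
$N = -467 + 48 i \sqrt{6}$ ($N = -467 - \left(-24\right)^{\frac{3}{2}} = -467 - - 48 i \sqrt{6} = -467 + 48 i \sqrt{6} \approx -467.0 + 117.58 i$)
$O{\left(-17,\frac{1}{-41 + Z{\left(8,J{\left(-3,-4 \right)} \right)}} \right)} + N = \frac{1}{3} \left(-17\right) \left(1 - 17\right) - \left(467 - 48 i \sqrt{6}\right) = \frac{1}{3} \left(-17\right) \left(-16\right) - \left(467 - 48 i \sqrt{6}\right) = \frac{272}{3} - \left(467 - 48 i \sqrt{6}\right) = - \frac{1129}{3} + 48 i \sqrt{6}$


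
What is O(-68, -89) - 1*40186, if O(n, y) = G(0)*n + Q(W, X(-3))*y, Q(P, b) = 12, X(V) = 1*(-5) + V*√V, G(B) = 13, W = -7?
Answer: -42138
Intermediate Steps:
X(V) = -5 + V^(3/2)
O(n, y) = 12*y + 13*n (O(n, y) = 13*n + 12*y = 12*y + 13*n)
O(-68, -89) - 1*40186 = (12*(-89) + 13*(-68)) - 1*40186 = (-1068 - 884) - 40186 = -1952 - 40186 = -42138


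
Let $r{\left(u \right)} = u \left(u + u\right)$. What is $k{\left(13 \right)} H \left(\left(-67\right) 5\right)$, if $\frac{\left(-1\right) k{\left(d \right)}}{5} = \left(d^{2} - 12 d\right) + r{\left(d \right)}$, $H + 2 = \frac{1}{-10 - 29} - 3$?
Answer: $-2954700$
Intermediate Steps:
$r{\left(u \right)} = 2 u^{2}$ ($r{\left(u \right)} = u 2 u = 2 u^{2}$)
$H = - \frac{196}{39}$ ($H = -2 + \left(\frac{1}{-10 - 29} - 3\right) = -2 - \left(3 - \frac{1}{-39}\right) = -2 - \frac{118}{39} = - \frac{196}{39} \approx -5.0256$)
$k{\left(d \right)} = - 15 d^{2} + 60 d$ ($k{\left(d \right)} = - 5 \left(\left(d^{2} - 12 d\right) + 2 d^{2}\right) = - 5 \left(- 12 d + 3 d^{2}\right) = - 15 d^{2} + 60 d$)
$k{\left(13 \right)} H \left(\left(-67\right) 5\right) = 15 \cdot 13 \left(4 - 13\right) \left(- \frac{196}{39}\right) \left(\left(-67\right) 5\right) = 15 \cdot 13 \left(4 - 13\right) \left(- \frac{196}{39}\right) \left(-335\right) = 15 \cdot 13 \left(-9\right) \left(- \frac{196}{39}\right) \left(-335\right) = \left(-1755\right) \left(- \frac{196}{39}\right) \left(-335\right) = 8820 \left(-335\right) = -2954700$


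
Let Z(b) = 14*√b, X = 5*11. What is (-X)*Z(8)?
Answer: -1540*√2 ≈ -2177.9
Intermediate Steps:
X = 55
(-X)*Z(8) = (-1*55)*(14*√8) = -770*2*√2 = -1540*√2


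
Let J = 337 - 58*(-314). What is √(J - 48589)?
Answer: 2*I*√7510 ≈ 173.32*I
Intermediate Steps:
J = 18549 (J = 337 + 18212 = 18549)
√(J - 48589) = √(18549 - 48589) = √(-30040) = 2*I*√7510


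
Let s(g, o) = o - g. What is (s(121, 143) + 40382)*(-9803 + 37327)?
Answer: 1112079696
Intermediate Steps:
(s(121, 143) + 40382)*(-9803 + 37327) = ((143 - 1*121) + 40382)*(-9803 + 37327) = ((143 - 121) + 40382)*27524 = (22 + 40382)*27524 = 40404*27524 = 1112079696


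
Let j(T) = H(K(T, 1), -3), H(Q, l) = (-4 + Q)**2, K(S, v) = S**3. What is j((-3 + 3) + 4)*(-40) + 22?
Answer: -143978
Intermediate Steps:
j(T) = (-4 + T**3)**2
j((-3 + 3) + 4)*(-40) + 22 = (-4 + ((-3 + 3) + 4)**3)**2*(-40) + 22 = (-4 + (0 + 4)**3)**2*(-40) + 22 = (-4 + 4**3)**2*(-40) + 22 = (-4 + 64)**2*(-40) + 22 = 60**2*(-40) + 22 = 3600*(-40) + 22 = -144000 + 22 = -143978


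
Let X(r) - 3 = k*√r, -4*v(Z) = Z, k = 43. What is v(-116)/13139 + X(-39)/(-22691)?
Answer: 618622/298137049 - 43*I*√39/22691 ≈ 0.002075 - 0.011834*I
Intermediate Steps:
v(Z) = -Z/4
X(r) = 3 + 43*√r
v(-116)/13139 + X(-39)/(-22691) = -¼*(-116)/13139 + (3 + 43*√(-39))/(-22691) = 29*(1/13139) + (3 + 43*(I*√39))*(-1/22691) = 29/13139 + (3 + 43*I*√39)*(-1/22691) = 29/13139 + (-3/22691 - 43*I*√39/22691) = 618622/298137049 - 43*I*√39/22691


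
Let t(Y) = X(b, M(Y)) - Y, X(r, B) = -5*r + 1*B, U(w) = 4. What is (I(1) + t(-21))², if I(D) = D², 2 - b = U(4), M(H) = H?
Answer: 121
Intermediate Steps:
b = -2 (b = 2 - 1*4 = 2 - 4 = -2)
X(r, B) = B - 5*r (X(r, B) = -5*r + B = B - 5*r)
t(Y) = 10 (t(Y) = (Y - 5*(-2)) - Y = (Y + 10) - Y = (10 + Y) - Y = 10)
(I(1) + t(-21))² = (1² + 10)² = (1 + 10)² = 11² = 121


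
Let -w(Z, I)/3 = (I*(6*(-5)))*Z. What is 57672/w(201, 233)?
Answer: 1068/78055 ≈ 0.013683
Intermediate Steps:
w(Z, I) = 90*I*Z (w(Z, I) = -3*I*(6*(-5))*Z = -3*I*(-30)*Z = -3*(-30*I)*Z = -(-90)*I*Z = 90*I*Z)
57672/w(201, 233) = 57672/((90*233*201)) = 57672/4214970 = 57672*(1/4214970) = 1068/78055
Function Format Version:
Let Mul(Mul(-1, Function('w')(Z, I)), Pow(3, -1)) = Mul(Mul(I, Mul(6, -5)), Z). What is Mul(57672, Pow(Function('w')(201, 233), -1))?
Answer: Rational(1068, 78055) ≈ 0.013683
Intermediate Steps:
Function('w')(Z, I) = Mul(90, I, Z) (Function('w')(Z, I) = Mul(-3, Mul(Mul(I, Mul(6, -5)), Z)) = Mul(-3, Mul(Mul(I, -30), Z)) = Mul(-3, Mul(Mul(-30, I), Z)) = Mul(-3, Mul(-30, I, Z)) = Mul(90, I, Z))
Mul(57672, Pow(Function('w')(201, 233), -1)) = Mul(57672, Pow(Mul(90, 233, 201), -1)) = Mul(57672, Pow(4214970, -1)) = Mul(57672, Rational(1, 4214970)) = Rational(1068, 78055)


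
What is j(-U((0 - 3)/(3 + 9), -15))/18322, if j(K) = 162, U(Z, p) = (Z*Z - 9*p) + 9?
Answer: 81/9161 ≈ 0.0088418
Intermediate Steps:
U(Z, p) = 9 + Z² - 9*p (U(Z, p) = (Z² - 9*p) + 9 = 9 + Z² - 9*p)
j(-U((0 - 3)/(3 + 9), -15))/18322 = 162/18322 = 162*(1/18322) = 81/9161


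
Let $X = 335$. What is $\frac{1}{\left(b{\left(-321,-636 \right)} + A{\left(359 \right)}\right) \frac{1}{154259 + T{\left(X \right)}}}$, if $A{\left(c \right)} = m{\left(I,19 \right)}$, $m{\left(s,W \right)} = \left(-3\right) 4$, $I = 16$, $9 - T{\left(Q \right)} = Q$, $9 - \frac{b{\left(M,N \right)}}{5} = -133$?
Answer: $\frac{153933}{698} \approx 220.53$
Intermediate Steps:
$b{\left(M,N \right)} = 710$ ($b{\left(M,N \right)} = 45 - -665 = 45 + 665 = 710$)
$T{\left(Q \right)} = 9 - Q$
$m{\left(s,W \right)} = -12$
$A{\left(c \right)} = -12$
$\frac{1}{\left(b{\left(-321,-636 \right)} + A{\left(359 \right)}\right) \frac{1}{154259 + T{\left(X \right)}}} = \frac{1}{\left(710 - 12\right) \frac{1}{154259 + \left(9 - 335\right)}} = \frac{1}{698 \frac{1}{154259 + \left(9 - 335\right)}} = \frac{1}{698 \frac{1}{154259 - 326}} = \frac{1}{698 \cdot \frac{1}{153933}} = \frac{1}{\frac{698}{153933}} = \frac{153933}{698}$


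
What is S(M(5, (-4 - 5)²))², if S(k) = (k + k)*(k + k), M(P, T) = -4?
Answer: 4096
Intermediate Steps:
S(k) = 4*k² (S(k) = (2*k)*(2*k) = 4*k²)
S(M(5, (-4 - 5)²))² = (4*(-4)²)² = (4*16)² = 64² = 4096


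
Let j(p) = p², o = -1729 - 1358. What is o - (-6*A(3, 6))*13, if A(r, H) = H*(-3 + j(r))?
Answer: -279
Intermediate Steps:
o = -3087
A(r, H) = H*(-3 + r²)
o - (-6*A(3, 6))*13 = -3087 - (-36*(-3 + 3²))*13 = -3087 - (-36*(-3 + 9))*13 = -3087 - (-36*6)*13 = -3087 - (-6*36)*13 = -3087 - (-216)*13 = -3087 - 1*(-2808) = -3087 + 2808 = -279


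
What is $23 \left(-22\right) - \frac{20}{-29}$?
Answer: $- \frac{14654}{29} \approx -505.31$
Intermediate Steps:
$23 \left(-22\right) - \frac{20}{-29} = -506 - - \frac{20}{29} = -506 + \frac{20}{29} = - \frac{14654}{29}$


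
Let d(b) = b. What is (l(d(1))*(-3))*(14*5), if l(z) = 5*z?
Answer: -1050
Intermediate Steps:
(l(d(1))*(-3))*(14*5) = ((5*1)*(-3))*(14*5) = (5*(-3))*70 = -15*70 = -1050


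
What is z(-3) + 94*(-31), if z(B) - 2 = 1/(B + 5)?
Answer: -5823/2 ≈ -2911.5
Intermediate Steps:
z(B) = 2 + 1/(5 + B) (z(B) = 2 + 1/(B + 5) = 2 + 1/(5 + B))
z(-3) + 94*(-31) = (11 + 2*(-3))/(5 - 3) + 94*(-31) = (11 - 6)/2 - 2914 = (½)*5 - 2914 = 5/2 - 2914 = -5823/2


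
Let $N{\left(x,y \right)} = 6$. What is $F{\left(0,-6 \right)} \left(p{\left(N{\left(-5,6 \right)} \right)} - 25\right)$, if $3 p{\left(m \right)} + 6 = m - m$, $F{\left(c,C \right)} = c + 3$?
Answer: $-81$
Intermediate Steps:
$F{\left(c,C \right)} = 3 + c$
$p{\left(m \right)} = -2$ ($p{\left(m \right)} = -2 + \frac{m - m}{3} = -2 + \frac{1}{3} \cdot 0 = -2 + 0 = -2$)
$F{\left(0,-6 \right)} \left(p{\left(N{\left(-5,6 \right)} \right)} - 25\right) = \left(3 + 0\right) \left(-2 - 25\right) = 3 \left(-27\right) = -81$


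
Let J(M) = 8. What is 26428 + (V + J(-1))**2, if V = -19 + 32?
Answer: 26869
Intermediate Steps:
V = 13
26428 + (V + J(-1))**2 = 26428 + (13 + 8)**2 = 26428 + 21**2 = 26428 + 441 = 26869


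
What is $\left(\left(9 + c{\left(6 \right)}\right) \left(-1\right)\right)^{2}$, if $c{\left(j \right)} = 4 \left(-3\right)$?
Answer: $9$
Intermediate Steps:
$c{\left(j \right)} = -12$
$\left(\left(9 + c{\left(6 \right)}\right) \left(-1\right)\right)^{2} = \left(\left(9 - 12\right) \left(-1\right)\right)^{2} = \left(\left(-3\right) \left(-1\right)\right)^{2} = 3^{2} = 9$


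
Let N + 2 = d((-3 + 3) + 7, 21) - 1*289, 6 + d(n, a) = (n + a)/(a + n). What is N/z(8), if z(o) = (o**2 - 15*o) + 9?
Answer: 296/47 ≈ 6.2979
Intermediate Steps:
d(n, a) = -5 (d(n, a) = -6 + (n + a)/(a + n) = -6 + (a + n)/(a + n) = -6 + 1 = -5)
z(o) = 9 + o**2 - 15*o
N = -296 (N = -2 + (-5 - 1*289) = -2 + (-5 - 289) = -2 - 294 = -296)
N/z(8) = -296/(9 + 8**2 - 15*8) = -296/(9 + 64 - 120) = -296/(-47) = -296*(-1/47) = 296/47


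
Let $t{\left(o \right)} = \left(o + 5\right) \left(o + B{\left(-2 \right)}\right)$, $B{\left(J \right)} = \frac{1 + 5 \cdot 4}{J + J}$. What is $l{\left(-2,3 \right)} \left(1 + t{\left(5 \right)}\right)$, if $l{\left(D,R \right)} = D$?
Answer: $3$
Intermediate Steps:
$B{\left(J \right)} = \frac{21}{2 J}$ ($B{\left(J \right)} = \frac{1 + 20}{2 J} = 21 \frac{1}{2 J} = \frac{21}{2 J}$)
$t{\left(o \right)} = \left(5 + o\right) \left(- \frac{21}{4} + o\right)$ ($t{\left(o \right)} = \left(o + 5\right) \left(o + \frac{21}{2 \left(-2\right)}\right) = \left(5 + o\right) \left(o + \frac{21}{2} \left(- \frac{1}{2}\right)\right) = \left(5 + o\right) \left(o - \frac{21}{4}\right) = \left(5 + o\right) \left(- \frac{21}{4} + o\right)$)
$l{\left(-2,3 \right)} \left(1 + t{\left(5 \right)}\right) = - 2 \left(1 - \left(\frac{55}{2} - 25\right)\right) = - 2 \left(1 - \frac{5}{2}\right) = \left(-2\right) \left(- \frac{3}{2}\right) = 3$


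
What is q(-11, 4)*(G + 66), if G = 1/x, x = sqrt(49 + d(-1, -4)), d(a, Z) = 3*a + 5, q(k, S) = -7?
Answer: -462 - 7*sqrt(51)/51 ≈ -462.98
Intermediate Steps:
d(a, Z) = 5 + 3*a
x = sqrt(51) (x = sqrt(49 + (5 + 3*(-1))) = sqrt(49 + (5 - 3)) = sqrt(49 + 2) = sqrt(51) ≈ 7.1414)
G = sqrt(51)/51 (G = 1/(sqrt(51)) = sqrt(51)/51 ≈ 0.14003)
q(-11, 4)*(G + 66) = -7*(sqrt(51)/51 + 66) = -7*(66 + sqrt(51)/51) = -462 - 7*sqrt(51)/51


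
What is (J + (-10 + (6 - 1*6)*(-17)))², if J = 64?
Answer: 2916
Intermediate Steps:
(J + (-10 + (6 - 1*6)*(-17)))² = (64 + (-10 + (6 - 1*6)*(-17)))² = (64 + (-10 + (6 - 6)*(-17)))² = (64 + (-10 + 0*(-17)))² = (64 + (-10 + 0))² = (64 - 10)² = 54² = 2916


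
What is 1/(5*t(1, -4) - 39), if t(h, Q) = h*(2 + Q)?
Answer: -1/49 ≈ -0.020408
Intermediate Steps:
1/(5*t(1, -4) - 39) = 1/(5*(1*(2 - 4)) - 39) = 1/(5*(1*(-2)) - 39) = 1/(5*(-2) - 39) = 1/(-10 - 39) = 1/(-49) = -1/49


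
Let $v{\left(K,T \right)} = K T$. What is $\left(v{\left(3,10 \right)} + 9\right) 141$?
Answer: $5499$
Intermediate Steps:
$\left(v{\left(3,10 \right)} + 9\right) 141 = \left(3 \cdot 10 + 9\right) 141 = \left(30 + 9\right) 141 = 39 \cdot 141 = 5499$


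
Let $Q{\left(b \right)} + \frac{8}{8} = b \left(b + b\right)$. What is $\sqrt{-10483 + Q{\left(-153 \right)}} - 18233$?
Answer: $-18233 + \sqrt{36334} \approx -18042.0$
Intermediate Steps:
$Q{\left(b \right)} = -1 + 2 b^{2}$ ($Q{\left(b \right)} = -1 + b \left(b + b\right) = -1 + b 2 b = -1 + 2 b^{2}$)
$\sqrt{-10483 + Q{\left(-153 \right)}} - 18233 = \sqrt{-10483 - \left(1 - 2 \left(-153\right)^{2}\right)} - 18233 = \sqrt{-10483 + \left(-1 + 2 \cdot 23409\right)} - 18233 = \sqrt{-10483 + \left(-1 + 46818\right)} - 18233 = \sqrt{-10483 + 46817} - 18233 = \sqrt{36334} - 18233 = -18233 + \sqrt{36334}$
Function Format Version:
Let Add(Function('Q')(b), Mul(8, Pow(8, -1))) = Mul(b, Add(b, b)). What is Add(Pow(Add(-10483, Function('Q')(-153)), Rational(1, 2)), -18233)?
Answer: Add(-18233, Pow(36334, Rational(1, 2))) ≈ -18042.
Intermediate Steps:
Function('Q')(b) = Add(-1, Mul(2, Pow(b, 2))) (Function('Q')(b) = Add(-1, Mul(b, Add(b, b))) = Add(-1, Mul(b, Mul(2, b))) = Add(-1, Mul(2, Pow(b, 2))))
Add(Pow(Add(-10483, Function('Q')(-153)), Rational(1, 2)), -18233) = Add(Pow(Add(-10483, Add(-1, Mul(2, Pow(-153, 2)))), Rational(1, 2)), -18233) = Add(Pow(Add(-10483, Add(-1, Mul(2, 23409))), Rational(1, 2)), -18233) = Add(Pow(Add(-10483, Add(-1, 46818)), Rational(1, 2)), -18233) = Add(Pow(Add(-10483, 46817), Rational(1, 2)), -18233) = Add(Pow(36334, Rational(1, 2)), -18233) = Add(-18233, Pow(36334, Rational(1, 2)))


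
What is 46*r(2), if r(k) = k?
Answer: 92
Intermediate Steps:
46*r(2) = 46*2 = 92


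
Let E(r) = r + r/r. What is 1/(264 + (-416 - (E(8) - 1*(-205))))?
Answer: -1/366 ≈ -0.0027322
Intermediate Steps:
E(r) = 1 + r (E(r) = r + 1 = 1 + r)
1/(264 + (-416 - (E(8) - 1*(-205)))) = 1/(264 + (-416 - ((1 + 8) - 1*(-205)))) = 1/(264 + (-416 - (9 + 205))) = 1/(264 + (-416 - 1*214)) = 1/(264 + (-416 - 214)) = 1/(264 - 630) = 1/(-366) = -1/366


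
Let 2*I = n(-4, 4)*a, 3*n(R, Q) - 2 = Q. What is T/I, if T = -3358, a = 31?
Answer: -3358/31 ≈ -108.32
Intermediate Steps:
n(R, Q) = ⅔ + Q/3
I = 31 (I = ((⅔ + (⅓)*4)*31)/2 = ((⅔ + 4/3)*31)/2 = (2*31)/2 = (½)*62 = 31)
T/I = -3358/31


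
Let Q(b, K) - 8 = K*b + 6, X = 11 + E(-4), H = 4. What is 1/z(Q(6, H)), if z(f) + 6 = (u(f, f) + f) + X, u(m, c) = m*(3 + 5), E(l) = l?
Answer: 1/343 ≈ 0.0029155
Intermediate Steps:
u(m, c) = 8*m (u(m, c) = m*8 = 8*m)
X = 7 (X = 11 - 4 = 7)
Q(b, K) = 14 + K*b (Q(b, K) = 8 + (K*b + 6) = 8 + (6 + K*b) = 14 + K*b)
z(f) = 1 + 9*f (z(f) = -6 + ((8*f + f) + 7) = -6 + (9*f + 7) = -6 + (7 + 9*f) = 1 + 9*f)
1/z(Q(6, H)) = 1/(1 + 9*(14 + 4*6)) = 1/(1 + 9*(14 + 24)) = 1/(1 + 9*38) = 1/(1 + 342) = 1/343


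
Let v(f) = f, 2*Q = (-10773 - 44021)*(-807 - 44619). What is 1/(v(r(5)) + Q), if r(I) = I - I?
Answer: 1/1244536122 ≈ 8.0351e-10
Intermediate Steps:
r(I) = 0
Q = 1244536122 (Q = ((-10773 - 44021)*(-807 - 44619))/2 = (-54794*(-45426))/2 = (½)*2489072244 = 1244536122)
1/(v(r(5)) + Q) = 1/(0 + 1244536122) = 1/1244536122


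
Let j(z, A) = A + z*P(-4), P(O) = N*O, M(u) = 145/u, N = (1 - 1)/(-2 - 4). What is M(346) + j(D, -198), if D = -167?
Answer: -68363/346 ≈ -197.58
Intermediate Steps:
N = 0 (N = 0/(-6) = 0*(-1/6) = 0)
P(O) = 0 (P(O) = 0*O = 0)
j(z, A) = A (j(z, A) = A + z*0 = A + 0 = A)
M(346) + j(D, -198) = 145/346 - 198 = -68363/346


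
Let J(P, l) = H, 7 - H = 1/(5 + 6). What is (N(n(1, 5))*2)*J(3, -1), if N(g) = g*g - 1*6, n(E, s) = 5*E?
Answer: 2888/11 ≈ 262.55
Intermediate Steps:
H = 76/11 (H = 7 - 1/(5 + 6) = 7 - 1/11 = 76/11 ≈ 6.9091)
J(P, l) = 76/11
N(g) = -6 + g² (N(g) = g² - 6 = -6 + g²)
(N(n(1, 5))*2)*J(3, -1) = ((-6 + (5*1)²)*2)*(76/11) = ((-6 + 5²)*2)*(76/11) = ((-6 + 25)*2)*(76/11) = (19*2)*(76/11) = 38*(76/11) = 2888/11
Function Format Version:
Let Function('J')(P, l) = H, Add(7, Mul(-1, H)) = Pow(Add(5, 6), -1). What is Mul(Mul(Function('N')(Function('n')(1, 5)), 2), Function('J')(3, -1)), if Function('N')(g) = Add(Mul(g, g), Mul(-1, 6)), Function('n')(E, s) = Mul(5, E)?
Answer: Rational(2888, 11) ≈ 262.55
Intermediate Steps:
H = Rational(76, 11) (H = Add(7, Mul(-1, Pow(Add(5, 6), -1))) = Add(7, Mul(-1, Pow(11, -1))) = Add(7, Mul(-1, Rational(1, 11))) = Add(7, Rational(-1, 11)) = Rational(76, 11) ≈ 6.9091)
Function('J')(P, l) = Rational(76, 11)
Function('N')(g) = Add(-6, Pow(g, 2)) (Function('N')(g) = Add(Pow(g, 2), -6) = Add(-6, Pow(g, 2)))
Mul(Mul(Function('N')(Function('n')(1, 5)), 2), Function('J')(3, -1)) = Mul(Mul(Add(-6, Pow(Mul(5, 1), 2)), 2), Rational(76, 11)) = Mul(Mul(Add(-6, Pow(5, 2)), 2), Rational(76, 11)) = Mul(Mul(Add(-6, 25), 2), Rational(76, 11)) = Mul(Mul(19, 2), Rational(76, 11)) = Mul(38, Rational(76, 11)) = Rational(2888, 11)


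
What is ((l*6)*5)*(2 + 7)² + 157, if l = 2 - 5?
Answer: -7133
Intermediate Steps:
l = -3
((l*6)*5)*(2 + 7)² + 157 = (-3*6*5)*(2 + 7)² + 157 = -18*5*9² + 157 = -90*81 + 157 = -7290 + 157 = -7133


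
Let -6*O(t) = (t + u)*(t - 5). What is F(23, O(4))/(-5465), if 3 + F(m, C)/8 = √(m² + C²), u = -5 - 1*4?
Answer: 24/5465 - 4*√19069/16395 ≈ -0.029299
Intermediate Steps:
u = -9 (u = -5 - 4 = -9)
O(t) = -(-9 + t)*(-5 + t)/6 (O(t) = -(t - 9)*(t - 5)/6 = -(-9 + t)*(-5 + t)/6)
F(m, C) = -24 + 8*√(C² + m²) (F(m, C) = -24 + 8*√(m² + C²) = -24 + 8*√(C² + m²))
F(23, O(4))/(-5465) = (-24 + 8*√((-15/2 - ⅙*4² + (7/3)*4)² + 23²))/(-5465) = -(-24 + 8*√((-15/2 - ⅙*16 + 28/3)² + 529))/5465 = -(-24 + 8*√((-15/2 - 8/3 + 28/3)² + 529))/5465 = -(-24 + 8*√((-⅚)² + 529))/5465 = -(-24 + 8*√(25/36 + 529))/5465 = -(-24 + 8*√(19069/36))/5465 = -(-24 + 8*(√19069/6))/5465 = -(-24 + 4*√19069/3)/5465 = 24/5465 - 4*√19069/16395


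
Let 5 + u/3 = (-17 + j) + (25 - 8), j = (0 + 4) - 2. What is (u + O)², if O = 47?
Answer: 1444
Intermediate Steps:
j = 2 (j = 4 - 2 = 2)
u = -9 (u = -15 + 3*((-17 + 2) + (25 - 8)) = -15 + 3*(-15 + 17) = -15 + 3*2 = -15 + 6 = -9)
(u + O)² = (-9 + 47)² = 38² = 1444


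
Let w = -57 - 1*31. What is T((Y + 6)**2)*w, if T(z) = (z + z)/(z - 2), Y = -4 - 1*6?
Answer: -1408/7 ≈ -201.14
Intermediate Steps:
Y = -10 (Y = -4 - 6 = -10)
T(z) = 2*z/(-2 + z) (T(z) = (2*z)/(-2 + z) = 2*z/(-2 + z))
w = -88 (w = -57 - 31 = -88)
T((Y + 6)**2)*w = (2*(-10 + 6)**2/(-2 + (-10 + 6)**2))*(-88) = (2*(-4)**2/(-2 + (-4)**2))*(-88) = (2*16/(-2 + 16))*(-88) = (2*16/14)*(-88) = (2*16*(1/14))*(-88) = (16/7)*(-88) = -1408/7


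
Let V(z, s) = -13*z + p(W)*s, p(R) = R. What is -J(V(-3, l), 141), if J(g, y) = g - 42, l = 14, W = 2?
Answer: -25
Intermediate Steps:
V(z, s) = -13*z + 2*s
J(g, y) = -42 + g
-J(V(-3, l), 141) = -(-42 + (-13*(-3) + 2*14)) = -(-42 + (39 + 28)) = -(-42 + 67) = -1*25 = -25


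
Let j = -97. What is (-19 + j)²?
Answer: 13456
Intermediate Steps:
(-19 + j)² = (-19 - 97)² = (-116)² = 13456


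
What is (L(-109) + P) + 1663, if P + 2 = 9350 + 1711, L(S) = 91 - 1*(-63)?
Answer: 12876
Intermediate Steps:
L(S) = 154 (L(S) = 91 + 63 = 154)
P = 11059 (P = -2 + (9350 + 1711) = -2 + 11061 = 11059)
(L(-109) + P) + 1663 = (154 + 11059) + 1663 = 11213 + 1663 = 12876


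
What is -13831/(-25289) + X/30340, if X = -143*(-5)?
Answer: 87542835/153453652 ≈ 0.57048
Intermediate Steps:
X = 715
-13831/(-25289) + X/30340 = -13831/(-25289) + 715/30340 = -13831*(-1/25289) + 715*(1/30340) = 13831/25289 + 143/6068 = 87542835/153453652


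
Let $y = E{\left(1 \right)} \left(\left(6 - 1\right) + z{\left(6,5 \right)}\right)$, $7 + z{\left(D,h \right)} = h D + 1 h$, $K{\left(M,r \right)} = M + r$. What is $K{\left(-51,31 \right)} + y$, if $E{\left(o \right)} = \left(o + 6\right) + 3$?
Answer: $310$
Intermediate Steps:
$z{\left(D,h \right)} = -7 + h + D h$ ($z{\left(D,h \right)} = -7 + \left(h D + 1 h\right) = -7 + \left(D h + h\right) = -7 + \left(h + D h\right) = -7 + h + D h$)
$E{\left(o \right)} = 9 + o$ ($E{\left(o \right)} = \left(6 + o\right) + 3 = 9 + o$)
$y = 330$ ($y = \left(9 + 1\right) \left(\left(6 - 1\right) + \left(-7 + 5 + 6 \cdot 5\right)\right) = 10 \left(\left(6 - 1\right) + \left(-7 + 5 + 30\right)\right) = 10 \left(5 + 28\right) = 10 \cdot 33 = 330$)
$K{\left(-51,31 \right)} + y = \left(-51 + 31\right) + 330 = -20 + 330 = 310$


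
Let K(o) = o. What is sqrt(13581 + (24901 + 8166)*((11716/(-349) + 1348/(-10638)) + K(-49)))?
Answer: 2*I*sqrt(260453477304348537)/618777 ≈ 1649.5*I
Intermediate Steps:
sqrt(13581 + (24901 + 8166)*((11716/(-349) + 1348/(-10638)) + K(-49))) = sqrt(13581 + (24901 + 8166)*((11716/(-349) + 1348/(-10638)) - 49)) = sqrt(13581 + 33067*((11716*(-1/349) + 1348*(-1/10638)) - 49)) = sqrt(13581 + 33067*((-11716/349 - 674/5319) - 49)) = sqrt(13581 + 33067*(-62552630/1856331 - 49)) = sqrt(13581 + 33067*(-153512849/1856331)) = sqrt(13581 - 5076209377883/1856331) = sqrt(-5050998546572/1856331) = 2*I*sqrt(260453477304348537)/618777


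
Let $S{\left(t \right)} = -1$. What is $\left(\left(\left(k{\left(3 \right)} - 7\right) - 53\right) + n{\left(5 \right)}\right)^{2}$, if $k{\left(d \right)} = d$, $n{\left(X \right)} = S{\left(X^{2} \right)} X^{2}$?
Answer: $6724$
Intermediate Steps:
$n{\left(X \right)} = - X^{2}$
$\left(\left(\left(k{\left(3 \right)} - 7\right) - 53\right) + n{\left(5 \right)}\right)^{2} = \left(\left(\left(3 - 7\right) - 53\right) - 5^{2}\right)^{2} = \left(\left(-4 - 53\right) - 25\right)^{2} = \left(-57 - 25\right)^{2} = \left(-82\right)^{2} = 6724$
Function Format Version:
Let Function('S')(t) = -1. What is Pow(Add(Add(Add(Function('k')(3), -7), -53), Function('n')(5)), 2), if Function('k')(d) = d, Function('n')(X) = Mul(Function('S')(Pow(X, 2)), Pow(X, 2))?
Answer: 6724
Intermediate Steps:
Function('n')(X) = Mul(-1, Pow(X, 2))
Pow(Add(Add(Add(Function('k')(3), -7), -53), Function('n')(5)), 2) = Pow(Add(Add(Add(3, -7), -53), Mul(-1, Pow(5, 2))), 2) = Pow(Add(Add(-4, -53), Mul(-1, 25)), 2) = Pow(Add(-57, -25), 2) = Pow(-82, 2) = 6724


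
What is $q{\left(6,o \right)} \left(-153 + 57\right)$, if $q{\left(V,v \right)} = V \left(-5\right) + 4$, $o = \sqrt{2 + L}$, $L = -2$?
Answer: $2496$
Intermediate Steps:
$o = 0$ ($o = \sqrt{2 - 2} = \sqrt{0} = 0$)
$q{\left(V,v \right)} = 4 - 5 V$ ($q{\left(V,v \right)} = - 5 V + 4 = 4 - 5 V$)
$q{\left(6,o \right)} \left(-153 + 57\right) = \left(4 - 30\right) \left(-153 + 57\right) = \left(4 - 30\right) \left(-96\right) = \left(-26\right) \left(-96\right) = 2496$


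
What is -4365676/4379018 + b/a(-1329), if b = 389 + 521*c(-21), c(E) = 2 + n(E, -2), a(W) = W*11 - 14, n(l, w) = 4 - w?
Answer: -5988437281/4577012171 ≈ -1.3084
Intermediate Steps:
a(W) = -14 + 11*W (a(W) = 11*W - 14 = -14 + 11*W)
c(E) = 8 (c(E) = 2 + (4 - 1*(-2)) = 2 + (4 + 2) = 2 + 6 = 8)
b = 4557 (b = 389 + 521*8 = 389 + 4168 = 4557)
-4365676/4379018 + b/a(-1329) = -4365676/4379018 + 4557/(-14 + 11*(-1329)) = -4365676*1/4379018 + 4557/(-14 - 14619) = -311834/312787 + 4557/(-14633) = -311834/312787 + 4557*(-1/14633) = -311834/312787 - 4557/14633 = -5988437281/4577012171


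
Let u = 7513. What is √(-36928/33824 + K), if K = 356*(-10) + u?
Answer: √4415265519/1057 ≈ 62.864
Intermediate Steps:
K = 3953 (K = 356*(-10) + 7513 = -3560 + 7513 = 3953)
√(-36928/33824 + K) = √(-36928/33824 + 3953) = √(-36928*1/33824 + 3953) = √(-1154/1057 + 3953) = √(4177167/1057) = √4415265519/1057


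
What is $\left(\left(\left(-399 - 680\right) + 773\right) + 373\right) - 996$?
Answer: $-929$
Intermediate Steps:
$\left(\left(\left(-399 - 680\right) + 773\right) + 373\right) - 996 = \left(\left(-1079 + 773\right) + 373\right) - 996 = \left(-306 + 373\right) - 996 = 67 - 996 = -929$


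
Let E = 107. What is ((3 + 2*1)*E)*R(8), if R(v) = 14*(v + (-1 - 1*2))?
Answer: 37450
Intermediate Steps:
R(v) = -42 + 14*v (R(v) = 14*(v + (-1 - 2)) = 14*(v - 3) = 14*(-3 + v) = -42 + 14*v)
((3 + 2*1)*E)*R(8) = ((3 + 2*1)*107)*(-42 + 14*8) = ((3 + 2)*107)*(-42 + 112) = (5*107)*70 = 535*70 = 37450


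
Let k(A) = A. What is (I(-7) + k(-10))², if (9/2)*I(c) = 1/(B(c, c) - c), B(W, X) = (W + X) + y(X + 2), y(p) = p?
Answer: 292681/2916 ≈ 100.37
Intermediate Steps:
B(W, X) = 2 + W + 2*X (B(W, X) = (W + X) + (X + 2) = (W + X) + (2 + X) = 2 + W + 2*X)
I(c) = 2/(9*(2 + 2*c)) (I(c) = 2/(9*((2 + c + 2*c) - c)) = 2/(9*((2 + 3*c) - c)) = 2/(9*(2 + 2*c)))
(I(-7) + k(-10))² = (1/(9*(1 - 7)) - 10)² = ((⅑)/(-6) - 10)² = ((⅑)*(-⅙) - 10)² = (-1/54 - 10)² = (-541/54)² = 292681/2916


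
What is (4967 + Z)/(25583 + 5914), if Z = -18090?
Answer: -13123/31497 ≈ -0.41664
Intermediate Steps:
(4967 + Z)/(25583 + 5914) = (4967 - 18090)/(25583 + 5914) = -13123/31497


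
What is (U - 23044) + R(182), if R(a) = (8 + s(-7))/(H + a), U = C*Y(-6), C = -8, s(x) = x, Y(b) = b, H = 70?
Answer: -5794991/252 ≈ -22996.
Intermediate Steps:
U = 48 (U = -8*(-6) = 48)
R(a) = 1/(70 + a) (R(a) = (8 - 7)/(70 + a) = 1/(70 + a))
(U - 23044) + R(182) = (48 - 23044) + 1/(70 + 182) = -22996 + 1/252 = -5794991/252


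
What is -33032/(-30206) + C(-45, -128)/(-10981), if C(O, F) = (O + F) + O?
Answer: 184654650/165846043 ≈ 1.1134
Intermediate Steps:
C(O, F) = F + 2*O (C(O, F) = (F + O) + O = F + 2*O)
-33032/(-30206) + C(-45, -128)/(-10981) = -33032/(-30206) + (-128 + 2*(-45))/(-10981) = -33032*(-1/30206) + (-128 - 90)*(-1/10981) = 16516/15103 - 218*(-1/10981) = 16516/15103 + 218/10981 = 184654650/165846043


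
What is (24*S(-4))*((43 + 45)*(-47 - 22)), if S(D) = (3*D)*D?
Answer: -6994944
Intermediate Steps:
S(D) = 3*D²
(24*S(-4))*((43 + 45)*(-47 - 22)) = (24*(3*(-4)²))*((43 + 45)*(-47 - 22)) = (24*(3*16))*(88*(-69)) = (24*48)*(-6072) = 1152*(-6072) = -6994944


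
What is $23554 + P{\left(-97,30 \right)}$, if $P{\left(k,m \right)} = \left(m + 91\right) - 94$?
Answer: $23581$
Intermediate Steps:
$P{\left(k,m \right)} = -3 + m$ ($P{\left(k,m \right)} = \left(91 + m\right) - 94 = -3 + m$)
$23554 + P{\left(-97,30 \right)} = 23554 + \left(-3 + 30\right) = 23554 + 27 = 23581$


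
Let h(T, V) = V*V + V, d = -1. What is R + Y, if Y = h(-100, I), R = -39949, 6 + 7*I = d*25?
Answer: -1956757/49 ≈ -39934.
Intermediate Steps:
I = -31/7 (I = -6/7 + (-1*25)/7 = -6/7 + (⅐)*(-25) = -6/7 - 25/7 = -31/7 ≈ -4.4286)
h(T, V) = V + V² (h(T, V) = V² + V = V + V²)
Y = 744/49 (Y = -31*(1 - 31/7)/7 = -31/7*(-24/7) = 744/49 ≈ 15.184)
R + Y = -39949 + 744/49 = -1956757/49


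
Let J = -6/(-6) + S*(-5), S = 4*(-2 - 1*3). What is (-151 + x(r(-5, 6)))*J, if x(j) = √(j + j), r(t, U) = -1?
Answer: -15251 + 101*I*√2 ≈ -15251.0 + 142.84*I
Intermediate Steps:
x(j) = √2*√j (x(j) = √(2*j) = √2*√j)
S = -20 (S = 4*(-2 - 3) = 4*(-5) = -20)
J = 101 (J = -6/(-6) - 20*(-5) = -6*(-⅙) + 100 = 1 + 100 = 101)
(-151 + x(r(-5, 6)))*J = (-151 + √2*√(-1))*101 = (-151 + √2*I)*101 = (-151 + I*√2)*101 = -15251 + 101*I*√2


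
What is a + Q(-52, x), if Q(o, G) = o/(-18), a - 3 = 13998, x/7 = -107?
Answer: 126035/9 ≈ 14004.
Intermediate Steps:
x = -749 (x = 7*(-107) = -749)
a = 14001 (a = 3 + 13998 = 14001)
Q(o, G) = -o/18 (Q(o, G) = o*(-1/18) = -o/18)
a + Q(-52, x) = 14001 - 1/18*(-52) = 14001 + 26/9 = 126035/9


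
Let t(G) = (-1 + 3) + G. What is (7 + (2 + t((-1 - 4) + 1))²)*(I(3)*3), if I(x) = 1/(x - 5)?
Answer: -21/2 ≈ -10.500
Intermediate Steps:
I(x) = 1/(-5 + x)
t(G) = 2 + G
(7 + (2 + t((-1 - 4) + 1))²)*(I(3)*3) = (7 + (2 + (2 + ((-1 - 4) + 1)))²)*(3/(-5 + 3)) = (7 + (2 + (2 + (-5 + 1)))²)*(3/(-2)) = (7 + (2 + (2 - 4))²)*(-½*3) = (7 + (2 - 2)²)*(-3/2) = (7 + 0²)*(-3/2) = (7 + 0)*(-3/2) = 7*(-3/2) = -21/2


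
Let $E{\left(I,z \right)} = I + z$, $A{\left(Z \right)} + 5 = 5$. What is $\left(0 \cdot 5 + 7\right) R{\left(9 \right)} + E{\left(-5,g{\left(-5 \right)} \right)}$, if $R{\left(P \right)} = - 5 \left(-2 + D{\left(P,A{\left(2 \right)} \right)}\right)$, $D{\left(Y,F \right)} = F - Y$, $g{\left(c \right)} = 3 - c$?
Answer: $388$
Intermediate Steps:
$A{\left(Z \right)} = 0$ ($A{\left(Z \right)} = -5 + 5 = 0$)
$R{\left(P \right)} = 10 + 5 P$ ($R{\left(P \right)} = - 5 \left(-2 + \left(0 - P\right)\right) = - 5 \left(-2 - P\right) = 10 + 5 P$)
$\left(0 \cdot 5 + 7\right) R{\left(9 \right)} + E{\left(-5,g{\left(-5 \right)} \right)} = \left(0 \cdot 5 + 7\right) \left(10 + 5 \cdot 9\right) + \left(-5 + \left(3 - -5\right)\right) = \left(0 + 7\right) \left(10 + 45\right) + \left(-5 + \left(3 + 5\right)\right) = 7 \cdot 55 + \left(-5 + 8\right) = 385 + 3 = 388$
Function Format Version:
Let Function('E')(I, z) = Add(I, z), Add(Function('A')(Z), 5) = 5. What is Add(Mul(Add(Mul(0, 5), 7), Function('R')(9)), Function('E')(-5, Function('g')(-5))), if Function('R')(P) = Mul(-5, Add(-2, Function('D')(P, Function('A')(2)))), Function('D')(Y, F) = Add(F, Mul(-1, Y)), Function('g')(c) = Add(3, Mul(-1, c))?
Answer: 388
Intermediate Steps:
Function('A')(Z) = 0 (Function('A')(Z) = Add(-5, 5) = 0)
Function('R')(P) = Add(10, Mul(5, P)) (Function('R')(P) = Mul(-5, Add(-2, Add(0, Mul(-1, P)))) = Mul(-5, Add(-2, Mul(-1, P))) = Add(10, Mul(5, P)))
Add(Mul(Add(Mul(0, 5), 7), Function('R')(9)), Function('E')(-5, Function('g')(-5))) = Add(Mul(Add(Mul(0, 5), 7), Add(10, Mul(5, 9))), Add(-5, Add(3, Mul(-1, -5)))) = Add(Mul(Add(0, 7), Add(10, 45)), Add(-5, Add(3, 5))) = Add(Mul(7, 55), Add(-5, 8)) = Add(385, 3) = 388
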